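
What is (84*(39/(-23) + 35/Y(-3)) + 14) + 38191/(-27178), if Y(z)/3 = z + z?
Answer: -549782675/1875282 ≈ -293.17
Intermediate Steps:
Y(z) = 6*z (Y(z) = 3*(z + z) = 3*(2*z) = 6*z)
(84*(39/(-23) + 35/Y(-3)) + 14) + 38191/(-27178) = (84*(39/(-23) + 35/((6*(-3)))) + 14) + 38191/(-27178) = (84*(39*(-1/23) + 35/(-18)) + 14) + 38191*(-1/27178) = (84*(-39/23 + 35*(-1/18)) + 14) - 38191/27178 = (84*(-39/23 - 35/18) + 14) - 38191/27178 = (84*(-1507/414) + 14) - 38191/27178 = (-21098/69 + 14) - 38191/27178 = -20132/69 - 38191/27178 = -549782675/1875282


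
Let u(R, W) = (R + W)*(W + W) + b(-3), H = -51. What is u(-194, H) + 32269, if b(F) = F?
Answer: 57256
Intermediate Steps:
u(R, W) = -3 + 2*W*(R + W) (u(R, W) = (R + W)*(W + W) - 3 = (R + W)*(2*W) - 3 = 2*W*(R + W) - 3 = -3 + 2*W*(R + W))
u(-194, H) + 32269 = (-3 + 2*(-51)² + 2*(-194)*(-51)) + 32269 = (-3 + 2*2601 + 19788) + 32269 = (-3 + 5202 + 19788) + 32269 = 24987 + 32269 = 57256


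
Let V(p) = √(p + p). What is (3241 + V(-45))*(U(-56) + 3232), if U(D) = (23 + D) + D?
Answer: 10186463 + 9429*I*√10 ≈ 1.0186e+7 + 29817.0*I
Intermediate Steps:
U(D) = 23 + 2*D
V(p) = √2*√p (V(p) = √(2*p) = √2*√p)
(3241 + V(-45))*(U(-56) + 3232) = (3241 + √2*√(-45))*((23 + 2*(-56)) + 3232) = (3241 + √2*(3*I*√5))*((23 - 112) + 3232) = (3241 + 3*I*√10)*(-89 + 3232) = (3241 + 3*I*√10)*3143 = 10186463 + 9429*I*√10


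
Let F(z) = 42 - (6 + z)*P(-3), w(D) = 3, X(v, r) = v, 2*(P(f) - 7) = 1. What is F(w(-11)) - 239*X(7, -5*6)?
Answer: -3397/2 ≈ -1698.5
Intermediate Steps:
P(f) = 15/2 (P(f) = 7 + (1/2)*1 = 7 + 1/2 = 15/2)
F(z) = -3 - 15*z/2 (F(z) = 42 - (6 + z)*15/2 = 42 - (45 + 15*z/2) = 42 + (-45 - 15*z/2) = -3 - 15*z/2)
F(w(-11)) - 239*X(7, -5*6) = (-3 - 15/2*3) - 239*7 = (-3 - 45/2) - 1673 = -51/2 - 1673 = -3397/2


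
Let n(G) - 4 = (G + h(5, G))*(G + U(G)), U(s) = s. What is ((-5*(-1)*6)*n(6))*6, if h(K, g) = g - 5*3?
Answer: -5760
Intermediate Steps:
h(K, g) = -15 + g (h(K, g) = g - 15 = -15 + g)
n(G) = 4 + 2*G*(-15 + 2*G) (n(G) = 4 + (G + (-15 + G))*(G + G) = 4 + (-15 + 2*G)*(2*G) = 4 + 2*G*(-15 + 2*G))
((-5*(-1)*6)*n(6))*6 = ((-5*(-1)*6)*(4 - 30*6 + 4*6²))*6 = ((5*6)*(4 - 180 + 4*36))*6 = (30*(4 - 180 + 144))*6 = (30*(-32))*6 = -960*6 = -5760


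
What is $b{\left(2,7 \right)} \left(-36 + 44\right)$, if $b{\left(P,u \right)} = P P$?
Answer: $32$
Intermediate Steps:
$b{\left(P,u \right)} = P^{2}$
$b{\left(2,7 \right)} \left(-36 + 44\right) = 2^{2} \left(-36 + 44\right) = 4 \cdot 8 = 32$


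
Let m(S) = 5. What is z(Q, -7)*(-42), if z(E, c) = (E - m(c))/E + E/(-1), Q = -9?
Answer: -1330/3 ≈ -443.33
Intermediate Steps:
z(E, c) = -E + (-5 + E)/E (z(E, c) = (E - 1*5)/E + E/(-1) = (E - 5)/E + E*(-1) = (-5 + E)/E - E = -E + (-5 + E)/E)
z(Q, -7)*(-42) = (1 - 1*(-9) - 5/(-9))*(-42) = (1 + 9 - 5*(-1/9))*(-42) = (1 + 9 + 5/9)*(-42) = (95/9)*(-42) = -1330/3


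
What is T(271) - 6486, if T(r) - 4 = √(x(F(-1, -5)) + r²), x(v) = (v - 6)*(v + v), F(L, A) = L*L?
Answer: -6482 + 3*√8159 ≈ -6211.0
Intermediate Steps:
F(L, A) = L²
x(v) = 2*v*(-6 + v) (x(v) = (-6 + v)*(2*v) = 2*v*(-6 + v))
T(r) = 4 + √(-10 + r²) (T(r) = 4 + √(2*(-1)²*(-6 + (-1)²) + r²) = 4 + √(2*1*(-6 + 1) + r²) = 4 + √(2*1*(-5) + r²) = 4 + √(-10 + r²))
T(271) - 6486 = (4 + √(-10 + 271²)) - 6486 = (4 + √(-10 + 73441)) - 6486 = (4 + √73431) - 6486 = (4 + 3*√8159) - 6486 = -6482 + 3*√8159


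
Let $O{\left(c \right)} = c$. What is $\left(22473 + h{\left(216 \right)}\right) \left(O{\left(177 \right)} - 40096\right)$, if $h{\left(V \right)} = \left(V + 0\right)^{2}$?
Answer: $-2759560551$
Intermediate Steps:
$h{\left(V \right)} = V^{2}$
$\left(22473 + h{\left(216 \right)}\right) \left(O{\left(177 \right)} - 40096\right) = \left(22473 + 216^{2}\right) \left(177 - 40096\right) = \left(22473 + 46656\right) \left(-39919\right) = 69129 \left(-39919\right) = -2759560551$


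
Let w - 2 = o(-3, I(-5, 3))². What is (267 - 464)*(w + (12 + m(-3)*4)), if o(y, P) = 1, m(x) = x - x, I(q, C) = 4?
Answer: -2955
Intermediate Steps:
m(x) = 0
w = 3 (w = 2 + 1² = 2 + 1 = 3)
(267 - 464)*(w + (12 + m(-3)*4)) = (267 - 464)*(3 + (12 + 0*4)) = -197*(3 + (12 + 0)) = -197*(3 + 12) = -197*15 = -2955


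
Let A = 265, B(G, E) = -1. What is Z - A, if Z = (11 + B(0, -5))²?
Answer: -165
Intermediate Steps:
Z = 100 (Z = (11 - 1)² = 10² = 100)
Z - A = 100 - 1*265 = 100 - 265 = -165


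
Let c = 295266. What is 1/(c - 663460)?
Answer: -1/368194 ≈ -2.7160e-6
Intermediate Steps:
1/(c - 663460) = 1/(295266 - 663460) = 1/(-368194) = -1/368194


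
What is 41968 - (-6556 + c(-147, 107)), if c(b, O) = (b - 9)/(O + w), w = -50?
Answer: 922008/19 ≈ 48527.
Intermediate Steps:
c(b, O) = (-9 + b)/(-50 + O) (c(b, O) = (b - 9)/(O - 50) = (-9 + b)/(-50 + O))
41968 - (-6556 + c(-147, 107)) = 41968 - (-6556 + (-9 - 147)/(-50 + 107)) = 41968 - (-6556 - 156/57) = 41968 - (-6556 + (1/57)*(-156)) = 41968 - (-6556 - 52/19) = 41968 - 1*(-124616/19) = 41968 + 124616/19 = 922008/19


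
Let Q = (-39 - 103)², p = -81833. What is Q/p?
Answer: -20164/81833 ≈ -0.24640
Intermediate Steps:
Q = 20164 (Q = (-142)² = 20164)
Q/p = 20164/(-81833) = 20164*(-1/81833) = -20164/81833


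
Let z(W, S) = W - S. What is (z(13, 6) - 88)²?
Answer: 6561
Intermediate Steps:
(z(13, 6) - 88)² = ((13 - 1*6) - 88)² = ((13 - 6) - 88)² = (7 - 88)² = (-81)² = 6561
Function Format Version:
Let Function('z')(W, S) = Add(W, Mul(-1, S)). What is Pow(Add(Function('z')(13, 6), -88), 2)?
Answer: 6561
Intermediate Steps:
Pow(Add(Function('z')(13, 6), -88), 2) = Pow(Add(Add(13, Mul(-1, 6)), -88), 2) = Pow(Add(Add(13, -6), -88), 2) = Pow(Add(7, -88), 2) = Pow(-81, 2) = 6561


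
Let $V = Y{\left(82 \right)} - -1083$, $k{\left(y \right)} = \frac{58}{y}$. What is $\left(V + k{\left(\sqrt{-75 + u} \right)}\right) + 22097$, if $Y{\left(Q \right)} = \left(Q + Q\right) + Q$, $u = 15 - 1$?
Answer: $23426 - \frac{58 i \sqrt{61}}{61} \approx 23426.0 - 7.4261 i$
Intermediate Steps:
$u = 14$ ($u = 15 - 1 = 14$)
$Y{\left(Q \right)} = 3 Q$ ($Y{\left(Q \right)} = 2 Q + Q = 3 Q$)
$V = 1329$ ($V = 3 \cdot 82 - -1083 = 246 + 1083 = 1329$)
$\left(V + k{\left(\sqrt{-75 + u} \right)}\right) + 22097 = \left(1329 + \frac{58}{\sqrt{-75 + 14}}\right) + 22097 = \left(1329 + \frac{58}{\sqrt{-61}}\right) + 22097 = \left(1329 + \frac{58}{i \sqrt{61}}\right) + 22097 = \left(1329 + 58 \left(- \frac{i \sqrt{61}}{61}\right)\right) + 22097 = \left(1329 - \frac{58 i \sqrt{61}}{61}\right) + 22097 = 23426 - \frac{58 i \sqrt{61}}{61}$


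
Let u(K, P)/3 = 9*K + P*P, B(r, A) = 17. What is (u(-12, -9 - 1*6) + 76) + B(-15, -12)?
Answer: 444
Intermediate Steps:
u(K, P) = 3*P² + 27*K (u(K, P) = 3*(9*K + P*P) = 3*(9*K + P²) = 3*(P² + 9*K) = 3*P² + 27*K)
(u(-12, -9 - 1*6) + 76) + B(-15, -12) = ((3*(-9 - 1*6)² + 27*(-12)) + 76) + 17 = ((3*(-9 - 6)² - 324) + 76) + 17 = ((3*(-15)² - 324) + 76) + 17 = ((3*225 - 324) + 76) + 17 = ((675 - 324) + 76) + 17 = (351 + 76) + 17 = 427 + 17 = 444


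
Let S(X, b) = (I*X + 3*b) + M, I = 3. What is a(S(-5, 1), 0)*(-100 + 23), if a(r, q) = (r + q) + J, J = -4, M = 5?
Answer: 847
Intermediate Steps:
S(X, b) = 5 + 3*X + 3*b (S(X, b) = (3*X + 3*b) + 5 = 5 + 3*X + 3*b)
a(r, q) = -4 + q + r (a(r, q) = (r + q) - 4 = (q + r) - 4 = -4 + q + r)
a(S(-5, 1), 0)*(-100 + 23) = (-4 + 0 + (5 + 3*(-5) + 3*1))*(-100 + 23) = (-4 + 0 + (5 - 15 + 3))*(-77) = (-4 + 0 - 7)*(-77) = -11*(-77) = 847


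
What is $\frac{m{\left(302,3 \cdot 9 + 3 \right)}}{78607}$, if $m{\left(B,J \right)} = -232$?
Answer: $- \frac{232}{78607} \approx -0.0029514$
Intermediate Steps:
$\frac{m{\left(302,3 \cdot 9 + 3 \right)}}{78607} = - \frac{232}{78607}$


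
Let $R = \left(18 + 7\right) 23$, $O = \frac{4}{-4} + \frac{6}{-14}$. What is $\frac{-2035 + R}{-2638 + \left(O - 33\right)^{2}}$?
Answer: $\frac{71540}{71181} \approx 1.005$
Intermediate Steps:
$O = - \frac{10}{7}$ ($O = 4 \left(- \frac{1}{4}\right) + 6 \left(- \frac{1}{14}\right) = -1 - \frac{3}{7} = - \frac{10}{7} \approx -1.4286$)
$R = 575$ ($R = 25 \cdot 23 = 575$)
$\frac{-2035 + R}{-2638 + \left(O - 33\right)^{2}} = \frac{-2035 + 575}{-2638 + \left(- \frac{10}{7} - 33\right)^{2}} = - \frac{1460}{-2638 + \left(- \frac{241}{7}\right)^{2}} = - \frac{1460}{-2638 + \frac{58081}{49}} = - \frac{1460}{- \frac{71181}{49}} = \left(-1460\right) \left(- \frac{49}{71181}\right) = \frac{71540}{71181}$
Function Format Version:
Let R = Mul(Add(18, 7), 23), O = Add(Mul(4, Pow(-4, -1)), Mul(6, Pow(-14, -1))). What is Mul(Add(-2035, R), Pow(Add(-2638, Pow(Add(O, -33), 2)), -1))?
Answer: Rational(71540, 71181) ≈ 1.0050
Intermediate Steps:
O = Rational(-10, 7) (O = Add(Mul(4, Rational(-1, 4)), Mul(6, Rational(-1, 14))) = Add(-1, Rational(-3, 7)) = Rational(-10, 7) ≈ -1.4286)
R = 575 (R = Mul(25, 23) = 575)
Mul(Add(-2035, R), Pow(Add(-2638, Pow(Add(O, -33), 2)), -1)) = Mul(Add(-2035, 575), Pow(Add(-2638, Pow(Add(Rational(-10, 7), -33), 2)), -1)) = Mul(-1460, Pow(Add(-2638, Pow(Rational(-241, 7), 2)), -1)) = Mul(-1460, Pow(Add(-2638, Rational(58081, 49)), -1)) = Mul(-1460, Pow(Rational(-71181, 49), -1)) = Mul(-1460, Rational(-49, 71181)) = Rational(71540, 71181)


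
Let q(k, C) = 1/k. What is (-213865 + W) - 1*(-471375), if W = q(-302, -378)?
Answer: 77768019/302 ≈ 2.5751e+5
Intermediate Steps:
W = -1/302 (W = 1/(-302) = -1/302 ≈ -0.0033113)
(-213865 + W) - 1*(-471375) = (-213865 - 1/302) - 1*(-471375) = -64587231/302 + 471375 = 77768019/302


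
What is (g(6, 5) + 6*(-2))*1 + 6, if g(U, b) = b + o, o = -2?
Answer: -3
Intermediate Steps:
g(U, b) = -2 + b (g(U, b) = b - 2 = -2 + b)
(g(6, 5) + 6*(-2))*1 + 6 = ((-2 + 5) + 6*(-2))*1 + 6 = (3 - 12)*1 + 6 = -9*1 + 6 = -9 + 6 = -3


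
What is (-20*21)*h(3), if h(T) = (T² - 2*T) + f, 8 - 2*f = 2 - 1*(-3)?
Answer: -1890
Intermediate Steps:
f = 3/2 (f = 4 - (2 - 1*(-3))/2 = 4 - (2 + 3)/2 = 4 - ½*5 = 4 - 5/2 = 3/2 ≈ 1.5000)
h(T) = 3/2 + T² - 2*T (h(T) = (T² - 2*T) + 3/2 = 3/2 + T² - 2*T)
(-20*21)*h(3) = (-20*21)*(3/2 + 3² - 2*3) = -420*(3/2 + 9 - 6) = -420*9/2 = -1890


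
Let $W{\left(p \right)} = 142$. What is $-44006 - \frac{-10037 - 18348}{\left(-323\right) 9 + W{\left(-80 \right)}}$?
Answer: $- \frac{3477285}{79} \approx -44016.0$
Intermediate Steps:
$-44006 - \frac{-10037 - 18348}{\left(-323\right) 9 + W{\left(-80 \right)}} = -44006 - \frac{-10037 - 18348}{\left(-323\right) 9 + 142} = -44006 - - \frac{28385}{-2907 + 142} = -44006 - - \frac{28385}{-2765} = -44006 - \left(-28385\right) \left(- \frac{1}{2765}\right) = -44006 - \frac{811}{79} = - \frac{3477285}{79}$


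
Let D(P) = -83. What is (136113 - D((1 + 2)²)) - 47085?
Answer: 89111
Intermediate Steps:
(136113 - D((1 + 2)²)) - 47085 = (136113 - 1*(-83)) - 47085 = (136113 + 83) - 47085 = 136196 - 47085 = 89111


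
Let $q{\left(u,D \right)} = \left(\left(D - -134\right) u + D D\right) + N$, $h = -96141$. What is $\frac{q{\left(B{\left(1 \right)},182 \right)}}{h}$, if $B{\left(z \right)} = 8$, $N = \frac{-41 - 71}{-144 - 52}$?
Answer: $- \frac{249568}{672987} \approx -0.37084$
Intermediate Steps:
$N = \frac{4}{7}$ ($N = - \frac{112}{-196} = \left(-112\right) \left(- \frac{1}{196}\right) = \frac{4}{7} \approx 0.57143$)
$q{\left(u,D \right)} = \frac{4}{7} + D^{2} + u \left(134 + D\right)$ ($q{\left(u,D \right)} = \left(\left(D - -134\right) u + D D\right) + \frac{4}{7} = \left(\left(D + 134\right) u + D^{2}\right) + \frac{4}{7} = \left(\left(134 + D\right) u + D^{2}\right) + \frac{4}{7} = \left(u \left(134 + D\right) + D^{2}\right) + \frac{4}{7} = \left(D^{2} + u \left(134 + D\right)\right) + \frac{4}{7} = \frac{4}{7} + D^{2} + u \left(134 + D\right)$)
$\frac{q{\left(B{\left(1 \right)},182 \right)}}{h} = \frac{\frac{4}{7} + 182^{2} + 134 \cdot 8 + 182 \cdot 8}{-96141} = \left(\frac{4}{7} + 33124 + 1072 + 1456\right) \left(- \frac{1}{96141}\right) = \frac{249568}{7} \left(- \frac{1}{96141}\right) = - \frac{249568}{672987}$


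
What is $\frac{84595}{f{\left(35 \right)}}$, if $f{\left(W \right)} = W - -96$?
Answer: $\frac{84595}{131} \approx 645.76$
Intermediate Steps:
$f{\left(W \right)} = 96 + W$ ($f{\left(W \right)} = W + 96 = 96 + W$)
$\frac{84595}{f{\left(35 \right)}} = \frac{84595}{96 + 35} = \frac{84595}{131}$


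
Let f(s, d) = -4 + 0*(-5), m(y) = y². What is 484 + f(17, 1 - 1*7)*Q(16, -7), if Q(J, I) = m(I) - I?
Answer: 260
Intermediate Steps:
Q(J, I) = I² - I
f(s, d) = -4 (f(s, d) = -4 + 0 = -4)
484 + f(17, 1 - 1*7)*Q(16, -7) = 484 - (-28)*(-1 - 7) = 484 - (-28)*(-8) = 484 - 4*56 = 484 - 224 = 260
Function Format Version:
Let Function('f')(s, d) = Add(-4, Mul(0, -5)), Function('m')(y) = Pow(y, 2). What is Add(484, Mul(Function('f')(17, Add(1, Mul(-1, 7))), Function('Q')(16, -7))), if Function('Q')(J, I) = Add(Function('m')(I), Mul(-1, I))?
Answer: 260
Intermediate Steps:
Function('Q')(J, I) = Add(Pow(I, 2), Mul(-1, I))
Function('f')(s, d) = -4 (Function('f')(s, d) = Add(-4, 0) = -4)
Add(484, Mul(Function('f')(17, Add(1, Mul(-1, 7))), Function('Q')(16, -7))) = Add(484, Mul(-4, Mul(-7, Add(-1, -7)))) = Add(484, Mul(-4, Mul(-7, -8))) = Add(484, Mul(-4, 56)) = Add(484, -224) = 260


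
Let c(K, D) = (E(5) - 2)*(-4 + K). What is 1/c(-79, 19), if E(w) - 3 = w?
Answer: -1/498 ≈ -0.0020080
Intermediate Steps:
E(w) = 3 + w
c(K, D) = -24 + 6*K (c(K, D) = ((3 + 5) - 2)*(-4 + K) = (8 - 2)*(-4 + K) = 6*(-4 + K) = -24 + 6*K)
1/c(-79, 19) = 1/(-24 + 6*(-79)) = 1/(-24 - 474) = 1/(-498) = -1/498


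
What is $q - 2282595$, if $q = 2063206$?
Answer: $-219389$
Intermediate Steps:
$q - 2282595 = 2063206 - 2282595 = -219389$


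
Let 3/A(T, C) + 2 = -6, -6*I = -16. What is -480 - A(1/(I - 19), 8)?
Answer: -3837/8 ≈ -479.63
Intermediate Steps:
I = 8/3 (I = -⅙*(-16) = 8/3 ≈ 2.6667)
A(T, C) = -3/8 (A(T, C) = 3/(-2 - 6) = 3/(-8) = 3*(-⅛) = -3/8)
-480 - A(1/(I - 19), 8) = -480 - 1*(-3/8) = -480 + 3/8 = -3837/8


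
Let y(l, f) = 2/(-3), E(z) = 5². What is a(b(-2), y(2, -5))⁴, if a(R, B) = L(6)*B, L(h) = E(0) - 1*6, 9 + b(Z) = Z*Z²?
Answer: 2085136/81 ≈ 25742.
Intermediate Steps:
E(z) = 25
b(Z) = -9 + Z³ (b(Z) = -9 + Z*Z² = -9 + Z³)
y(l, f) = -⅔ (y(l, f) = 2*(-⅓) = -⅔)
L(h) = 19 (L(h) = 25 - 1*6 = 25 - 6 = 19)
a(R, B) = 19*B
a(b(-2), y(2, -5))⁴ = (19*(-⅔))⁴ = (-38/3)⁴ = 2085136/81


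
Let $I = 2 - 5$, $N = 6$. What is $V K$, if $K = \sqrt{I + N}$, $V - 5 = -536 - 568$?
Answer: $- 1099 \sqrt{3} \approx -1903.5$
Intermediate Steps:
$I = -3$
$V = -1099$ ($V = 5 - 1104 = -1099$)
$K = \sqrt{3}$ ($K = \sqrt{-3 + 6} = \sqrt{3} \approx 1.732$)
$V K = - 1099 \sqrt{3}$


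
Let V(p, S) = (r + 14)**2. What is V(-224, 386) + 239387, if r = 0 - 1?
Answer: 239556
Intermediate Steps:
r = -1
V(p, S) = 169 (V(p, S) = (-1 + 14)**2 = 13**2 = 169)
V(-224, 386) + 239387 = 169 + 239387 = 239556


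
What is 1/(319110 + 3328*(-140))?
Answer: -1/146810 ≈ -6.8115e-6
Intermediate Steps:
1/(319110 + 3328*(-140)) = 1/(319110 - 465920) = 1/(-146810) = -1/146810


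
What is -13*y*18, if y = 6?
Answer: -1404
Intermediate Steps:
-13*y*18 = -13*6*18 = -78*18 = -1404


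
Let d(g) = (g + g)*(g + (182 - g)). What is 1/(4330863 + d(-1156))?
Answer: 1/3910079 ≈ 2.5575e-7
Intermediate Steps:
d(g) = 364*g (d(g) = (2*g)*182 = 364*g)
1/(4330863 + d(-1156)) = 1/(4330863 + 364*(-1156)) = 1/(4330863 - 420784) = 1/3910079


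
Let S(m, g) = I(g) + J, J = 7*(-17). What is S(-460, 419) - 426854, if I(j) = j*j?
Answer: -251412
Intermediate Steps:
I(j) = j²
J = -119
S(m, g) = -119 + g² (S(m, g) = g² - 119 = -119 + g²)
S(-460, 419) - 426854 = (-119 + 419²) - 426854 = (-119 + 175561) - 426854 = 175442 - 426854 = -251412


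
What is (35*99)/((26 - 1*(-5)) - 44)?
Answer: -3465/13 ≈ -266.54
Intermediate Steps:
(35*99)/((26 - 1*(-5)) - 44) = 3465/((26 + 5) - 44) = 3465/(31 - 44) = 3465/(-13) = 3465*(-1/13) = -3465/13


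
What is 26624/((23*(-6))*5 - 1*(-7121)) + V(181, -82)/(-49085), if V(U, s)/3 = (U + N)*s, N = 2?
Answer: 1596349798/315665635 ≈ 5.0571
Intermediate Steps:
V(U, s) = 3*s*(2 + U) (V(U, s) = 3*((U + 2)*s) = 3*((2 + U)*s) = 3*(s*(2 + U)) = 3*s*(2 + U))
26624/((23*(-6))*5 - 1*(-7121)) + V(181, -82)/(-49085) = 26624/((23*(-6))*5 - 1*(-7121)) + (3*(-82)*(2 + 181))/(-49085) = 26624/(-138*5 + 7121) + (3*(-82)*183)*(-1/49085) = 26624/(-690 + 7121) - 45018*(-1/49085) = 26624/6431 + 45018/49085 = 1596349798/315665635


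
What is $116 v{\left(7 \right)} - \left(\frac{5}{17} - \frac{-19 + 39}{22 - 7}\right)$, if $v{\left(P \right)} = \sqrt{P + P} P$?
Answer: $\frac{53}{51} + 812 \sqrt{14} \approx 3039.3$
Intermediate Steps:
$v{\left(P \right)} = \sqrt{2} P^{\frac{3}{2}}$ ($v{\left(P \right)} = \sqrt{2 P} P = \sqrt{2} \sqrt{P} P = \sqrt{2} P^{\frac{3}{2}}$)
$116 v{\left(7 \right)} - \left(\frac{5}{17} - \frac{-19 + 39}{22 - 7}\right) = 116 \sqrt{2} \cdot 7^{\frac{3}{2}} - \left(\frac{5}{17} - \frac{-19 + 39}{22 - 7}\right) = 116 \sqrt{2} \cdot 7 \sqrt{7} + \left(\frac{20}{15} - \frac{5}{17}\right) = 116 \cdot 7 \sqrt{14} + \left(20 \cdot \frac{1}{15} - \frac{5}{17}\right) = 812 \sqrt{14} + \left(\frac{4}{3} - \frac{5}{17}\right) = 812 \sqrt{14} + \frac{53}{51} = \frac{53}{51} + 812 \sqrt{14}$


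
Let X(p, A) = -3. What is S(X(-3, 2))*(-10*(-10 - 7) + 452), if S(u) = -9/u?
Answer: 1866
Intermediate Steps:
S(X(-3, 2))*(-10*(-10 - 7) + 452) = (-9/(-3))*(-10*(-10 - 7) + 452) = (-9*(-⅓))*(-10*(-17) + 452) = 3*(170 + 452) = 3*622 = 1866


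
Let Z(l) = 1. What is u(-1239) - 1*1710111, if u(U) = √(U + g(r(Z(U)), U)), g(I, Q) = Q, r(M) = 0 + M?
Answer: -1710111 + I*√2478 ≈ -1.7101e+6 + 49.78*I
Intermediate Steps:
r(M) = M
u(U) = √2*√U (u(U) = √(U + U) = √(2*U) = √2*√U)
u(-1239) - 1*1710111 = √2*√(-1239) - 1*1710111 = √2*(I*√1239) - 1710111 = I*√2478 - 1710111 = -1710111 + I*√2478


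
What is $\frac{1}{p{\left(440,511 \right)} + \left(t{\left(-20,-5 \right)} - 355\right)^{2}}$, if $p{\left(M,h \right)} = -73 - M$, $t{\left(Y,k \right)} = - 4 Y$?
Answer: $\frac{1}{75112} \approx 1.3313 \cdot 10^{-5}$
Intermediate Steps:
$\frac{1}{p{\left(440,511 \right)} + \left(t{\left(-20,-5 \right)} - 355\right)^{2}} = \frac{1}{\left(-73 - 440\right) + \left(\left(-4\right) \left(-20\right) - 355\right)^{2}} = \frac{1}{\left(-73 - 440\right) + \left(80 - 355\right)^{2}} = \frac{1}{-513 + \left(-275\right)^{2}} = \frac{1}{-513 + 75625} = \frac{1}{75112}$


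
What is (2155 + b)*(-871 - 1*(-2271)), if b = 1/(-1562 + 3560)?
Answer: 3013983700/999 ≈ 3.0170e+6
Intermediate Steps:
b = 1/1998 ≈ 0.00050050
(2155 + b)*(-871 - 1*(-2271)) = (2155 + 1/1998)*(-871 - 1*(-2271)) = 4305691*(-871 + 2271)/1998 = (4305691/1998)*1400 = 3013983700/999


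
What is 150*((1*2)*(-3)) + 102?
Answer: -798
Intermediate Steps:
150*((1*2)*(-3)) + 102 = 150*(2*(-3)) + 102 = 150*(-6) + 102 = -900 + 102 = -798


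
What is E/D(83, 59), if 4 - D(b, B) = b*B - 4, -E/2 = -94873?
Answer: -189746/4889 ≈ -38.811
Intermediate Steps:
E = 189746 (E = -2*(-94873) = 189746)
D(b, B) = 8 - B*b (D(b, B) = 4 - (b*B - 4) = 4 - (B*b - 4) = 4 - (-4 + B*b) = 4 + (4 - B*b) = 8 - B*b)
E/D(83, 59) = 189746/(8 - 1*59*83) = 189746/(8 - 4897) = 189746/(-4889) = 189746*(-1/4889) = -189746/4889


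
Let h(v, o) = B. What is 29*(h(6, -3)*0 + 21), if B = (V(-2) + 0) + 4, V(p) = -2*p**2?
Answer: 609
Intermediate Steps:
B = -4 (B = (-2*(-2)**2 + 0) + 4 = (-2*4 + 0) + 4 = (-8 + 0) + 4 = -8 + 4 = -4)
h(v, o) = -4
29*(h(6, -3)*0 + 21) = 29*(-4*0 + 21) = 29*(0 + 21) = 29*21 = 609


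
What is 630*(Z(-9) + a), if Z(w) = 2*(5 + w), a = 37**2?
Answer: 857430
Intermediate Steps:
a = 1369
Z(w) = 10 + 2*w
630*(Z(-9) + a) = 630*((10 + 2*(-9)) + 1369) = 630*((10 - 18) + 1369) = 630*(-8 + 1369) = 630*1361 = 857430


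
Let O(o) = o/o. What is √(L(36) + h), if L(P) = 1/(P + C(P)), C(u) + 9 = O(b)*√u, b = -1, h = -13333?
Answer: 2*I*√3629901/33 ≈ 115.47*I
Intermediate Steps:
O(o) = 1
C(u) = -9 + √u (C(u) = -9 + 1*√u = -9 + √u)
L(P) = 1/(-9 + P + √P) (L(P) = 1/(P + (-9 + √P)) = 1/(-9 + P + √P))
√(L(36) + h) = √(1/(-9 + 36 + √36) - 13333) = √(1/(-9 + 36 + 6) - 13333) = √(1/33 - 13333) = √(-439988/33) = 2*I*√3629901/33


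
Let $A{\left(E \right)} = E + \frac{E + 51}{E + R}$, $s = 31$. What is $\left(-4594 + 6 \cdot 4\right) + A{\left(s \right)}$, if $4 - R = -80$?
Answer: $- \frac{521903}{115} \approx -4538.3$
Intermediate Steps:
$R = 84$ ($R = 4 - -80 = 4 + 80 = 84$)
$A{\left(E \right)} = E + \frac{51 + E}{84 + E}$ ($A{\left(E \right)} = E + \frac{E + 51}{E + 84} = E + \frac{51 + E}{84 + E}$)
$\left(-4594 + 6 \cdot 4\right) + A{\left(s \right)} = \left(-4594 + 6 \cdot 4\right) + \frac{51 + 31^{2} + 85 \cdot 31}{84 + 31} = \left(-4594 + 24\right) + \frac{51 + 961 + 2635}{115} = -4570 + \frac{1}{115} \cdot 3647 = -4570 + \frac{3647}{115} = - \frac{521903}{115}$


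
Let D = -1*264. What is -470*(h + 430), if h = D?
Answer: -78020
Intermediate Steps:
D = -264
h = -264
-470*(h + 430) = -470*(-264 + 430) = -470*166 = -78020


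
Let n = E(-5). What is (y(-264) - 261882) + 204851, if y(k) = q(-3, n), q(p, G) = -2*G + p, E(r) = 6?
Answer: -57046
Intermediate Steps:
n = 6
q(p, G) = p - 2*G
y(k) = -15 (y(k) = -3 - 2*6 = -3 - 12 = -15)
(y(-264) - 261882) + 204851 = (-15 - 261882) + 204851 = -261897 + 204851 = -57046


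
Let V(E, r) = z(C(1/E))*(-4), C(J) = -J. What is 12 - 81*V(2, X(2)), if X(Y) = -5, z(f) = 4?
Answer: 1308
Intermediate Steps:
V(E, r) = -16 (V(E, r) = 4*(-4) = -16)
12 - 81*V(2, X(2)) = 12 - 81*(-16) = 12 + 1296 = 1308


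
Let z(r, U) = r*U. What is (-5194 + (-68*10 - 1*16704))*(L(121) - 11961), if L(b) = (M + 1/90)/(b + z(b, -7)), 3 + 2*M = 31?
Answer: 2940908682763/10890 ≈ 2.7006e+8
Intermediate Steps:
z(r, U) = U*r
M = 14 (M = -3/2 + (½)*31 = -3/2 + 31/2 = 14)
L(b) = -1261/(540*b) (L(b) = (14 + 1/90)/(b - 7*b) = (14 + 1/90)/((-6*b)) = 1261*(-1/(6*b))/90 = -1261/(540*b))
(-5194 + (-68*10 - 1*16704))*(L(121) - 11961) = (-5194 + (-68*10 - 1*16704))*(-1261/540/121 - 11961) = (-5194 + (-680 - 16704))*(-1261/540*1/121 - 11961) = (-5194 - 17384)*(-1261/65340 - 11961) = -22578*(-781533001/65340) = 2940908682763/10890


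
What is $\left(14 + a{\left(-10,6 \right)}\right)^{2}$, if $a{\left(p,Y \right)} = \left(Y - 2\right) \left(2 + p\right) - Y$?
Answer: $576$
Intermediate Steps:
$a{\left(p,Y \right)} = - Y + \left(-2 + Y\right) \left(2 + p\right)$ ($a{\left(p,Y \right)} = \left(-2 + Y\right) \left(2 + p\right) - Y = - Y + \left(-2 + Y\right) \left(2 + p\right)$)
$\left(14 + a{\left(-10,6 \right)}\right)^{2} = \left(14 + \left(-4 + 6 - -20 + 6 \left(-10\right)\right)\right)^{2} = \left(14 + \left(-4 + 6 + 20 - 60\right)\right)^{2} = \left(14 - 38\right)^{2} = \left(-24\right)^{2} = 576$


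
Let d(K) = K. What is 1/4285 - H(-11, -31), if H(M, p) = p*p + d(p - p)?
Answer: -4117884/4285 ≈ -961.00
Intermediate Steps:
H(M, p) = p² (H(M, p) = p*p + (p - p) = p² + 0 = p²)
1/4285 - H(-11, -31) = 1/4285 - 1*(-31)² = 1/4285 - 1*961 = 1/4285 - 961 = -4117884/4285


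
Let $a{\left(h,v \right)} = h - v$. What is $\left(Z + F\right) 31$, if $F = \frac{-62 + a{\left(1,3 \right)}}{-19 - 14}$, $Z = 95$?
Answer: $\frac{99169}{33} \approx 3005.1$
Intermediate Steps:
$F = \frac{64}{33}$ ($F = \frac{-62 + \left(1 - 3\right)}{-19 - 14} = \frac{-62 + \left(1 - 3\right)}{-33} = \left(-62 - 2\right) \left(- \frac{1}{33}\right) = \left(-64\right) \left(- \frac{1}{33}\right) = \frac{64}{33} \approx 1.9394$)
$\left(Z + F\right) 31 = \left(95 + \frac{64}{33}\right) 31 = \frac{3199}{33} \cdot 31 = \frac{99169}{33}$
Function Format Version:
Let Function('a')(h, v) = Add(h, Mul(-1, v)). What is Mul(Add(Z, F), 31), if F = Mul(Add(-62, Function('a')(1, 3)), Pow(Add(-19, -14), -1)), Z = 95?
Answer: Rational(99169, 33) ≈ 3005.1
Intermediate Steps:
F = Rational(64, 33) (F = Mul(Add(-62, Add(1, Mul(-1, 3))), Pow(Add(-19, -14), -1)) = Mul(Add(-62, Add(1, -3)), Pow(-33, -1)) = Mul(Add(-62, -2), Rational(-1, 33)) = Mul(-64, Rational(-1, 33)) = Rational(64, 33) ≈ 1.9394)
Mul(Add(Z, F), 31) = Mul(Add(95, Rational(64, 33)), 31) = Mul(Rational(3199, 33), 31) = Rational(99169, 33)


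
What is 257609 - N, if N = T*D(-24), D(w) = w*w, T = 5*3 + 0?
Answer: 248969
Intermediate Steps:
T = 15 (T = 15 + 0 = 15)
D(w) = w²
N = 8640 (N = 15*(-24)² = 15*576 = 8640)
257609 - N = 257609 - 1*8640 = 257609 - 8640 = 248969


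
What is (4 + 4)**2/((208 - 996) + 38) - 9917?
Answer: -3718907/375 ≈ -9917.1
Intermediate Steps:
(4 + 4)**2/((208 - 996) + 38) - 9917 = 8**2/(-788 + 38) - 9917 = 64/(-750) - 9917 = 64*(-1/750) - 9917 = -32/375 - 9917 = -3718907/375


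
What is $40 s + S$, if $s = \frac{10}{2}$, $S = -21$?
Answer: $179$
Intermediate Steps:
$s = 5$ ($s = 10 \cdot \frac{1}{2} = 5$)
$40 s + S = 40 \cdot 5 - 21 = 200 - 21 = 179$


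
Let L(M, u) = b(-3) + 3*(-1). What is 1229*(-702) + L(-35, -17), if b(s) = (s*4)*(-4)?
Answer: -862713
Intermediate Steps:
b(s) = -16*s (b(s) = (4*s)*(-4) = -16*s)
L(M, u) = 45 (L(M, u) = -16*(-3) + 3*(-1) = 48 - 3 = 45)
1229*(-702) + L(-35, -17) = 1229*(-702) + 45 = -862758 + 45 = -862713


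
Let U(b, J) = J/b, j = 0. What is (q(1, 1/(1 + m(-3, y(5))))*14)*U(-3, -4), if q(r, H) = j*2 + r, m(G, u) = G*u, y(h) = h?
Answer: 56/3 ≈ 18.667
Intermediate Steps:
q(r, H) = r (q(r, H) = 0*2 + r = 0 + r = r)
(q(1, 1/(1 + m(-3, y(5))))*14)*U(-3, -4) = (1*14)*(-4/(-3)) = 14*(-4*(-⅓)) = 14*(4/3) = 56/3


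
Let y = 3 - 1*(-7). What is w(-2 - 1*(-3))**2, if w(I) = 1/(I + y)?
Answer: 1/121 ≈ 0.0082645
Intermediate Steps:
y = 10 (y = 3 + 7 = 10)
w(I) = 1/(10 + I) (w(I) = 1/(I + 10) = 1/(10 + I))
w(-2 - 1*(-3))**2 = (1/(10 + (-2 - 1*(-3))))**2 = (1/(10 + (-2 + 3)))**2 = (1/(10 + 1))**2 = (1/11)**2 = 1/121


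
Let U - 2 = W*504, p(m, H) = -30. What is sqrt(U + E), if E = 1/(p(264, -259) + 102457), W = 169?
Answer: sqrt(893627127745989)/102427 ≈ 291.85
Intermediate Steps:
U = 85178 (U = 2 + 169*504 = 2 + 85176 = 85178)
E = 1/102427 (E = 1/(-30 + 102457) = 1/102427 ≈ 9.7631e-6)
sqrt(U + E) = sqrt(85178 + 1/102427) = sqrt(8724527007/102427) = sqrt(893627127745989)/102427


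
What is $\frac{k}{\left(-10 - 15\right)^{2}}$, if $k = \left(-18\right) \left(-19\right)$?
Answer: $\frac{342}{625} \approx 0.5472$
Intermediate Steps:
$k = 342$
$\frac{k}{\left(-10 - 15\right)^{2}} = \frac{342}{\left(-10 - 15\right)^{2}} = \frac{342}{\left(-25\right)^{2}} = \frac{342}{625}$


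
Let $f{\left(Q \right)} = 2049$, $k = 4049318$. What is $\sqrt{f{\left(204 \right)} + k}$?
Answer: $\sqrt{4051367} \approx 2012.8$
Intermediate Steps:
$\sqrt{f{\left(204 \right)} + k} = \sqrt{2049 + 4049318} = \sqrt{4051367}$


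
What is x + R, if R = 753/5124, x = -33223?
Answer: -56744633/1708 ≈ -33223.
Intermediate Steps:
R = 251/1708 (R = 753*(1/5124) = 251/1708 ≈ 0.14696)
x + R = -33223 + 251/1708 = -56744633/1708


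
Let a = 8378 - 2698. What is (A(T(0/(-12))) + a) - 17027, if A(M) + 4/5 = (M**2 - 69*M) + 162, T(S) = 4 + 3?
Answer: -58099/5 ≈ -11620.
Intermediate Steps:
T(S) = 7
a = 5680
A(M) = 806/5 + M**2 - 69*M (A(M) = -4/5 + ((M**2 - 69*M) + 162) = -4/5 + (162 + M**2 - 69*M) = 806/5 + M**2 - 69*M)
(A(T(0/(-12))) + a) - 17027 = ((806/5 + 7**2 - 69*7) + 5680) - 17027 = ((806/5 + 49 - 483) + 5680) - 17027 = (-1364/5 + 5680) - 17027 = 27036/5 - 17027 = -58099/5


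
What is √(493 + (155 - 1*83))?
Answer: √565 ≈ 23.770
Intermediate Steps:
√(493 + (155 - 1*83)) = √(493 + (155 - 83)) = √(493 + 72) = √565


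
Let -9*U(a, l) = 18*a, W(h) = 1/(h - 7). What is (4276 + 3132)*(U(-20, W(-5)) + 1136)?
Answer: 8711808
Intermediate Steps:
W(h) = 1/(-7 + h)
U(a, l) = -2*a
(4276 + 3132)*(U(-20, W(-5)) + 1136) = (4276 + 3132)*(-2*(-20) + 1136) = 7408*(40 + 1136) = 7408*1176 = 8711808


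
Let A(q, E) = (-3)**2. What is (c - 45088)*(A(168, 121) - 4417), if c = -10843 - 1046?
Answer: 251154616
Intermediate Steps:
A(q, E) = 9
c = -11889
(c - 45088)*(A(168, 121) - 4417) = (-11889 - 45088)*(9 - 4417) = -56977*(-4408) = 251154616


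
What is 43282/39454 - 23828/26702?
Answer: 53901513/263375177 ≈ 0.20466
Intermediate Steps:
43282/39454 - 23828/26702 = 43282*(1/39454) - 23828*1/26702 = 21641/19727 - 11914/13351 = 53901513/263375177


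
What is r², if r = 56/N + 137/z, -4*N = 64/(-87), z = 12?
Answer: 14371681/144 ≈ 99803.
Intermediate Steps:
N = 16/87 (N = -16/(-87) = -16*(-1)/87 = -¼*(-64/87) = 16/87 ≈ 0.18391)
r = 3791/12 (r = 56/(16/87) + 137/12 = 56*(87/16) + 137*(1/12) = 609/2 + 137/12 = 3791/12 ≈ 315.92)
r² = (3791/12)² = 14371681/144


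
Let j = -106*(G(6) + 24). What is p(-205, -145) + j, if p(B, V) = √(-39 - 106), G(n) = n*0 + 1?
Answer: -2650 + I*√145 ≈ -2650.0 + 12.042*I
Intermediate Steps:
G(n) = 1 (G(n) = 0 + 1 = 1)
p(B, V) = I*√145 (p(B, V) = √(-145) = I*√145)
j = -2650 (j = -106*(1 + 24) = -106*25 = -2650)
p(-205, -145) + j = I*√145 - 2650 = -2650 + I*√145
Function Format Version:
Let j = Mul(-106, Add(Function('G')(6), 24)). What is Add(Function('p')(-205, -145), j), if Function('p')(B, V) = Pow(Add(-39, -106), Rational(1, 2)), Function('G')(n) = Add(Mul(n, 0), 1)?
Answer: Add(-2650, Mul(I, Pow(145, Rational(1, 2)))) ≈ Add(-2650.0, Mul(12.042, I))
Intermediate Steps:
Function('G')(n) = 1 (Function('G')(n) = Add(0, 1) = 1)
Function('p')(B, V) = Mul(I, Pow(145, Rational(1, 2))) (Function('p')(B, V) = Pow(-145, Rational(1, 2)) = Mul(I, Pow(145, Rational(1, 2))))
j = -2650 (j = Mul(-106, Add(1, 24)) = Mul(-106, 25) = -2650)
Add(Function('p')(-205, -145), j) = Add(Mul(I, Pow(145, Rational(1, 2))), -2650) = Add(-2650, Mul(I, Pow(145, Rational(1, 2))))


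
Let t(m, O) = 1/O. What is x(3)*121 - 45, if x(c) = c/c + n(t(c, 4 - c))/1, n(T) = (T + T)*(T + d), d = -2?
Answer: -166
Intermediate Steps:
n(T) = 2*T*(-2 + T) (n(T) = (T + T)*(T - 2) = (2*T)*(-2 + T) = 2*T*(-2 + T))
x(c) = 1 + 2*(-2 + 1/(4 - c))/(4 - c) (x(c) = c/c + (2*(-2 + 1/(4 - c))/(4 - c))/1 = 1 + (2*(-2 + 1/(4 - c))/(4 - c))*1 = 1 + 2*(-2 + 1/(4 - c))/(4 - c))
x(3)*121 - 45 = ((-14 + (-4 + 3)² + 4*3)/(-4 + 3)²)*121 - 45 = ((-14 + (-1)² + 12)/(-1)²)*121 - 45 = (1*(-14 + 1 + 12))*121 - 45 = (1*(-1))*121 - 45 = -1*121 - 45 = -121 - 45 = -166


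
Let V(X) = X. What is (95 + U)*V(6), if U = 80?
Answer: 1050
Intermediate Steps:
(95 + U)*V(6) = (95 + 80)*6 = 175*6 = 1050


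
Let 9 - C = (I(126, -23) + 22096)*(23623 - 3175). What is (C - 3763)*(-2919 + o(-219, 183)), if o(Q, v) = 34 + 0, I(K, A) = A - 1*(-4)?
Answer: 1302387811250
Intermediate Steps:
I(K, A) = 4 + A (I(K, A) = A + 4 = 4 + A)
C = -451430487 (C = 9 - ((4 - 23) + 22096)*(23623 - 3175) = 9 - (-19 + 22096)*20448 = 9 - 22077*20448 = 9 - 1*451430496 = 9 - 451430496 = -451430487)
o(Q, v) = 34
(C - 3763)*(-2919 + o(-219, 183)) = (-451430487 - 3763)*(-2919 + 34) = -451434250*(-2885) = 1302387811250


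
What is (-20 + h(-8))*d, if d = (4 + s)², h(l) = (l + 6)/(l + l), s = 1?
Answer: -3975/8 ≈ -496.88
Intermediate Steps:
h(l) = (6 + l)/(2*l) (h(l) = (6 + l)/((2*l)) = (6 + l)*(1/(2*l)) = (6 + l)/(2*l))
d = 25 (d = (4 + 1)² = 5² = 25)
(-20 + h(-8))*d = (-20 + (½)*(6 - 8)/(-8))*25 = (-20 + (½)*(-⅛)*(-2))*25 = (-20 + ⅛)*25 = -159/8*25 = -3975/8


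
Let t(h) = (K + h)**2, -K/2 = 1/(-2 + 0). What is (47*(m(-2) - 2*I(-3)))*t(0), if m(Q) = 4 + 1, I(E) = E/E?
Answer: 141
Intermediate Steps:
K = 1 (K = -2/(-2 + 0) = -2/(-2) = -2*(-1/2) = 1)
I(E) = 1
t(h) = (1 + h)**2
m(Q) = 5
(47*(m(-2) - 2*I(-3)))*t(0) = (47*(5 - 2*1))*(1 + 0)**2 = (47*(5 - 2))*1**2 = (47*3)*1 = 141*1 = 141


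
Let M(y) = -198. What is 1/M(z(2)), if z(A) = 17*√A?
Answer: -1/198 ≈ -0.0050505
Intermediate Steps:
1/M(z(2)) = 1/(-198) = -1/198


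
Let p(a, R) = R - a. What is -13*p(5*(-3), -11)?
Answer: -52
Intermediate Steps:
-13*p(5*(-3), -11) = -13*(-11 - 5*(-3)) = -13*(-11 - 1*(-15)) = -13*(-11 + 15) = -13*4 = -52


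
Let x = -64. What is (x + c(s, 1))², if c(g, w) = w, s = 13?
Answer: 3969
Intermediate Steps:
(x + c(s, 1))² = (-64 + 1)² = (-63)² = 3969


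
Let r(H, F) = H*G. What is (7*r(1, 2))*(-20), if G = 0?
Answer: 0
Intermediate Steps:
r(H, F) = 0 (r(H, F) = H*0 = 0)
(7*r(1, 2))*(-20) = (7*0)*(-20) = 0*(-20) = 0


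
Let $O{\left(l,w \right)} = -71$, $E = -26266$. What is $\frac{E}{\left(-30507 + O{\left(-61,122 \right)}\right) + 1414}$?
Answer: $\frac{571}{634} \approx 0.90063$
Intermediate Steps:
$\frac{E}{\left(-30507 + O{\left(-61,122 \right)}\right) + 1414} = - \frac{26266}{\left(-30507 - 71\right) + 1414} = - \frac{26266}{-30578 + 1414} = - \frac{26266}{-29164} = \left(-26266\right) \left(- \frac{1}{29164}\right) = \frac{571}{634}$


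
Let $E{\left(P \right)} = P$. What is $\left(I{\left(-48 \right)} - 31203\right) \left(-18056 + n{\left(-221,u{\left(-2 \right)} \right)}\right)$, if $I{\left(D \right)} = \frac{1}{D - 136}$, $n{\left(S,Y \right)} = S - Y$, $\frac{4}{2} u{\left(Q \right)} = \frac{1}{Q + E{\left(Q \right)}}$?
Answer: $\frac{839471928895}{1472} \approx 5.7029 \cdot 10^{8}$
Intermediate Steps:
$u{\left(Q \right)} = \frac{1}{4 Q}$ ($u{\left(Q \right)} = \frac{1}{2 \left(Q + Q\right)} = \frac{1}{2 \cdot 2 Q} = \frac{\frac{1}{2} \frac{1}{Q}}{2} = \frac{1}{4 Q}$)
$I{\left(D \right)} = \frac{1}{-136 + D}$
$\left(I{\left(-48 \right)} - 31203\right) \left(-18056 + n{\left(-221,u{\left(-2 \right)} \right)}\right) = \left(\frac{1}{-136 - 48} - 31203\right) \left(-18056 - \left(221 + \frac{1}{4 \left(-2\right)}\right)\right) = \left(\frac{1}{-184} - 31203\right) \left(-18056 - \left(221 + \frac{1}{4} \left(- \frac{1}{2}\right)\right)\right) = \left(- \frac{1}{184} - 31203\right) \left(-18056 - \frac{1767}{8}\right) = - \frac{5741353 \left(-18056 + \left(-221 + \frac{1}{8}\right)\right)}{184} = - \frac{5741353 \left(-18056 - \frac{1767}{8}\right)}{184} = \left(- \frac{5741353}{184}\right) \left(- \frac{146215}{8}\right) = \frac{839471928895}{1472}$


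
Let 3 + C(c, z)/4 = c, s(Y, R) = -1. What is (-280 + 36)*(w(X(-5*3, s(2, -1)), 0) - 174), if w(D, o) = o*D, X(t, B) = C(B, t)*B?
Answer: 42456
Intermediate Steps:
C(c, z) = -12 + 4*c
X(t, B) = B*(-12 + 4*B) (X(t, B) = (-12 + 4*B)*B = B*(-12 + 4*B))
w(D, o) = D*o
(-280 + 36)*(w(X(-5*3, s(2, -1)), 0) - 174) = (-280 + 36)*((4*(-1)*(-3 - 1))*0 - 174) = -244*((4*(-1)*(-4))*0 - 174) = -244*(16*0 - 174) = -244*(0 - 174) = -244*(-174) = 42456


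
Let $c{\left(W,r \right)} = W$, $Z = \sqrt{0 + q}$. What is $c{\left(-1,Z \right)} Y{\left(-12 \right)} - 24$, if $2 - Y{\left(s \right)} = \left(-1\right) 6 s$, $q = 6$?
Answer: $46$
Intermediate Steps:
$Y{\left(s \right)} = 2 + 6 s$ ($Y{\left(s \right)} = 2 - \left(-1\right) 6 s = 2 - - 6 s = 2 + 6 s$)
$Z = \sqrt{6}$ ($Z = \sqrt{0 + 6} = \sqrt{6} \approx 2.4495$)
$c{\left(-1,Z \right)} Y{\left(-12 \right)} - 24 = - (2 + 6 \left(-12\right)) - 24 = - (2 - 72) - 24 = \left(-1\right) \left(-70\right) - 24 = 70 - 24 = 46$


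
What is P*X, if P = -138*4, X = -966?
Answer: 533232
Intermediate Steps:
P = -552
P*X = -552*(-966) = 533232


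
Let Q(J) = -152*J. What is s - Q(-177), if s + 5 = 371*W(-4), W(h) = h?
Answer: -28393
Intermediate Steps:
s = -1489 (s = -5 + 371*(-4) = -5 - 1484 = -1489)
s - Q(-177) = -1489 - (-152)*(-177) = -1489 - 1*26904 = -1489 - 26904 = -28393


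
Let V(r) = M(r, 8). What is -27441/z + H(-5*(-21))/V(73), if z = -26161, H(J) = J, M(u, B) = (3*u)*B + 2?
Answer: 50878419/45886394 ≈ 1.1088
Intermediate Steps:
M(u, B) = 2 + 3*B*u (M(u, B) = 3*B*u + 2 = 2 + 3*B*u)
V(r) = 2 + 24*r (V(r) = 2 + 3*8*r = 2 + 24*r)
-27441/z + H(-5*(-21))/V(73) = -27441/(-26161) + (-5*(-21))/(2 + 24*73) = -27441*(-1/26161) + 105/(2 + 1752) = 27441/26161 + 105/1754 = 50878419/45886394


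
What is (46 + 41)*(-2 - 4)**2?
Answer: 3132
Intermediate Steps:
(46 + 41)*(-2 - 4)**2 = 87*(-6)**2 = 87*36 = 3132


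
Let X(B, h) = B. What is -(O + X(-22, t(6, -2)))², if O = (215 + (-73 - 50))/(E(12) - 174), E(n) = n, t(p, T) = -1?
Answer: -3341584/6561 ≈ -509.31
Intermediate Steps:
O = -46/81 (O = (215 + (-73 - 50))/(12 - 174) = (215 - 123)/(-162) = 92*(-1/162) = -46/81 ≈ -0.56790)
-(O + X(-22, t(6, -2)))² = -(-46/81 - 22)² = -(-1828/81)² = -1*3341584/6561 = -3341584/6561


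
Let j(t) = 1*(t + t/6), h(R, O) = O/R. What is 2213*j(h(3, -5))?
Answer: -77455/18 ≈ -4303.1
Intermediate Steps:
j(t) = 7*t/6 (j(t) = 1*(t + t*(⅙)) = 1*(t + t/6) = 1*(7*t/6) = 7*t/6)
2213*j(h(3, -5)) = 2213*(7*(-5/3)/6) = 2213*(7*(-5*⅓)/6) = 2213*((7/6)*(-5/3)) = 2213*(-35/18) = -77455/18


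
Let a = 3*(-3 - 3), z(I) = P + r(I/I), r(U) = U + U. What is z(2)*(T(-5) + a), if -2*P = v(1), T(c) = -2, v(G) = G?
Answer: -30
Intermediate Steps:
r(U) = 2*U
P = -½ (P = -½*1 = -½ ≈ -0.50000)
z(I) = 3/2 (z(I) = -½ + 2*(I/I) = -½ + 2*1 = -½ + 2 = 3/2)
a = -18 (a = 3*(-6) = -18)
z(2)*(T(-5) + a) = 3*(-2 - 18)/2 = (3/2)*(-20) = -30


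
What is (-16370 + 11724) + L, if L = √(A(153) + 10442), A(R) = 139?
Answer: -4646 + √10581 ≈ -4543.1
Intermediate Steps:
L = √10581 (L = √(139 + 10442) = √10581 ≈ 102.86)
(-16370 + 11724) + L = (-16370 + 11724) + √10581 = -4646 + √10581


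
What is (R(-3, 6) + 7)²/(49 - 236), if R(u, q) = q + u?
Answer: -100/187 ≈ -0.53476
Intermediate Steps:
(R(-3, 6) + 7)²/(49 - 236) = ((6 - 3) + 7)²/(49 - 236) = (3 + 7)²/(-187) = 10²*(-1/187) = 100*(-1/187) = -100/187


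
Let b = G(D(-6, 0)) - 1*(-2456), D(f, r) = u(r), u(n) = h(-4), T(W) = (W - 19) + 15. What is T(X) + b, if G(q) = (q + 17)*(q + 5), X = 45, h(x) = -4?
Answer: 2510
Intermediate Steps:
T(W) = -4 + W (T(W) = (-19 + W) + 15 = -4 + W)
u(n) = -4
D(f, r) = -4
G(q) = (5 + q)*(17 + q) (G(q) = (17 + q)*(5 + q) = (5 + q)*(17 + q))
b = 2469 (b = (85 + (-4)² + 22*(-4)) - 1*(-2456) = (85 + 16 - 88) + 2456 = 13 + 2456 = 2469)
T(X) + b = (-4 + 45) + 2469 = 41 + 2469 = 2510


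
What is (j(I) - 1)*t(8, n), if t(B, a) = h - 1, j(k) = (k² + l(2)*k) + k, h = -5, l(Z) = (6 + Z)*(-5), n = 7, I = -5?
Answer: -1314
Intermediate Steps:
l(Z) = -30 - 5*Z
j(k) = k² - 39*k (j(k) = (k² + (-30 - 5*2)*k) + k = (k² + (-30 - 10)*k) + k = (k² - 40*k) + k = k² - 39*k)
t(B, a) = -6 (t(B, a) = -5 - 1 = -6)
(j(I) - 1)*t(8, n) = (-5*(-39 - 5) - 1)*(-6) = (-5*(-44) - 1)*(-6) = (220 - 1)*(-6) = 219*(-6) = -1314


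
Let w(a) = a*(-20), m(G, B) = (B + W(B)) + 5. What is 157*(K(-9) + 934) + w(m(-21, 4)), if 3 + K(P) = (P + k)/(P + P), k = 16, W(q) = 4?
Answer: 2625227/18 ≈ 1.4585e+5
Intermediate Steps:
m(G, B) = 9 + B (m(G, B) = (B + 4) + 5 = (4 + B) + 5 = 9 + B)
w(a) = -20*a
K(P) = -3 + (16 + P)/(2*P) (K(P) = -3 + (P + 16)/(P + P) = -3 + (16 + P)/((2*P)) = -3 + (16 + P)*(1/(2*P)) = -3 + (16 + P)/(2*P))
157*(K(-9) + 934) + w(m(-21, 4)) = 157*((-5/2 + 8/(-9)) + 934) - 20*(9 + 4) = 157*((-5/2 + 8*(-⅑)) + 934) - 20*13 = 157*((-5/2 - 8/9) + 934) - 260 = 157*(-61/18 + 934) - 260 = 157*(16751/18) - 260 = 2629907/18 - 260 = 2625227/18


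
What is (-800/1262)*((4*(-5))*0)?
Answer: 0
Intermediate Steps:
(-800/1262)*((4*(-5))*0) = (-800*1/1262)*(-20*0) = -400/631*0 = 0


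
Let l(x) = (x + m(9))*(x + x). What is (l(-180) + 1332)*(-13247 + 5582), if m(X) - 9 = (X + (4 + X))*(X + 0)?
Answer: 64294020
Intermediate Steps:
m(X) = 9 + X*(4 + 2*X) (m(X) = 9 + (X + (4 + X))*(X + 0) = 9 + (4 + 2*X)*X = 9 + X*(4 + 2*X))
l(x) = 2*x*(207 + x) (l(x) = (x + (9 + 2*9² + 4*9))*(x + x) = (x + (9 + 2*81 + 36))*(2*x) = (x + (9 + 162 + 36))*(2*x) = (x + 207)*(2*x) = (207 + x)*(2*x) = 2*x*(207 + x))
(l(-180) + 1332)*(-13247 + 5582) = (2*(-180)*(207 - 180) + 1332)*(-13247 + 5582) = (2*(-180)*27 + 1332)*(-7665) = (-9720 + 1332)*(-7665) = -8388*(-7665) = 64294020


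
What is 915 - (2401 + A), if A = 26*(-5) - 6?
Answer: -1350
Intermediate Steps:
A = -136 (A = -130 - 6 = -136)
915 - (2401 + A) = 915 - (2401 - 136) = 915 - 1*2265 = 915 - 2265 = -1350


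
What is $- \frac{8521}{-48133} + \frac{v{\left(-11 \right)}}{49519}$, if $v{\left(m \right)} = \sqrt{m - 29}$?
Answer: $\frac{8521}{48133} + \frac{2 i \sqrt{10}}{49519} \approx 0.17703 + 0.00012772 i$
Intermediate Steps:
$v{\left(m \right)} = \sqrt{-29 + m}$
$- \frac{8521}{-48133} + \frac{v{\left(-11 \right)}}{49519} = - \frac{8521}{-48133} + \frac{\sqrt{-29 - 11}}{49519} = \left(-8521\right) \left(- \frac{1}{48133}\right) + \sqrt{-40} \cdot \frac{1}{49519} = \frac{8521}{48133} + 2 i \sqrt{10} \cdot \frac{1}{49519} = \frac{8521}{48133} + \frac{2 i \sqrt{10}}{49519}$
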